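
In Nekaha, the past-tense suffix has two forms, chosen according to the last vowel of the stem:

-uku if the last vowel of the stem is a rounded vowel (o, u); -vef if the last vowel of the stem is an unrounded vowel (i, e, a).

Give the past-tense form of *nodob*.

*nodob*: last vowel = /o/, a rounded vowel → -uku → *nodobuku*.

nodobuku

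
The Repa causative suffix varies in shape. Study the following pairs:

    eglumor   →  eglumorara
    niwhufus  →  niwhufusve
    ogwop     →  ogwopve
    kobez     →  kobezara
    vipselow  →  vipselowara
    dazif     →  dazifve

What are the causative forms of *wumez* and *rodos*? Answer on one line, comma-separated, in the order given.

The pattern is voicing of the final consonant: -ve when the stem ends in a voiceless consonant (*niwhufus*, *ogwop*, *dazif*); -ara when the stem ends in a voiced consonant (*eglumor*, *kobez*, *vipselow*).
The final consonant of *wumez* is /z/, which is voiced, so the suffix is -ara, giving *wumezara*.
Since the final consonant of *rodos* is /s/ (voiceless), it takes -ve, giving *rodosve*.

wumezara, rodosve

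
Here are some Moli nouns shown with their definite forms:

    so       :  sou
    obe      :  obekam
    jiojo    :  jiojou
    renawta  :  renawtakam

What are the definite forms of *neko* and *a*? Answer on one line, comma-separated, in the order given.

nekou, akam

The alternation tracks the last vowel of the stem — -u when the last vowel of the stem is a rounded vowel (*so*, *jiojo*); -kam when the last vowel of the stem is an unrounded vowel (*obe*, *renawta*).
*neko*: last vowel = /o/, a rounded vowel → -u → *nekou*.
Since the last vowel of *a* is /a/ (an unrounded vowel), it takes -kam, giving *akam*.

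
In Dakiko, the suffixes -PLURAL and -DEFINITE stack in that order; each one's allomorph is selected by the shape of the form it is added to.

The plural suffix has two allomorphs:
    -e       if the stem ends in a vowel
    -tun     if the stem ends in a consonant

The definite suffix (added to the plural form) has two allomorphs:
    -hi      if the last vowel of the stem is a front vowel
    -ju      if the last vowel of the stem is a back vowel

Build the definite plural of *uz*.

The final sound of *uz* is /z/, which is a consonant, so the plural suffix is -tun, giving *uztun*.
Since the last vowel of the plural form *uztun* is /u/ (a back vowel), it takes -ju, giving *uztunju*.

uztunju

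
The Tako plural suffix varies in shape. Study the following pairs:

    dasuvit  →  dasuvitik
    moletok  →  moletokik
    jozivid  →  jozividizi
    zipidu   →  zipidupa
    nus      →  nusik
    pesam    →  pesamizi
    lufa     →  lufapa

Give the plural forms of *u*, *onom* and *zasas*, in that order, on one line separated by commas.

The pattern is voicing of the final sound: -ik when the stem ends in a voiceless consonant (*dasuvit*, *moletok*, *nus*); -izi when the stem ends in a voiced consonant (*jozivid*, *pesam*); -pa when the stem ends in a vowel (*zipidu*, *lufa*).
*u* — final sound /u/ (a vowel) → -pa → *upa*.
The final sound of *onom* is /m/, which is a voiced consonant, so the suffix is -izi, giving *onomizi*.
The final sound of *zasas* is /s/, which is a voiceless consonant, so the suffix is -ik, giving *zasasik*.

upa, onomizi, zasasik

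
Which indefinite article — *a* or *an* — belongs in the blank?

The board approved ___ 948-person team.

The indefinite article is chosen by the initial *sound* of the following word, not its spelling.
The number *948* is spoken "nine hundred …", beginning with /naɪn/ — a consonant sound.
So the article is *a*: The board approved a 948-person team.

a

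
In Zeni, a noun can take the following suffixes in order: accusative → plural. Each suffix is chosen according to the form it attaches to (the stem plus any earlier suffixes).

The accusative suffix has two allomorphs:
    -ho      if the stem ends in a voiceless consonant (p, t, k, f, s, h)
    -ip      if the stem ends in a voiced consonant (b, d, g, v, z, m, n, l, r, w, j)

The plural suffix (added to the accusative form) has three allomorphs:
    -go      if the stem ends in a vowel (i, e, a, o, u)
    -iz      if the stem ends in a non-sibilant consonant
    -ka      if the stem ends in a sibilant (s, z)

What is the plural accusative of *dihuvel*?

*dihuvel* — final consonant /l/ (voiced) → -ip → *dihuvelip*.
Since the final sound of the accusative form *dihuvelip* is /p/ (a non-sibilant consonant), it takes -iz, giving *dihuvelipiz*.

dihuvelipiz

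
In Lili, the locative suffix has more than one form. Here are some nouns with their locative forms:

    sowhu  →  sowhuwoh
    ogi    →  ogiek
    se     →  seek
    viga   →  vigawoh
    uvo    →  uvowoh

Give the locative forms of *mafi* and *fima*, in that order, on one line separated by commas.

mafiek, fimawoh

The alternation tracks the last vowel of the stem — -ek when the last vowel of the stem is a front vowel (*ogi*, *se*); -woh when the last vowel of the stem is a back vowel (*sowhu*, *viga*, *uvo*).
The last vowel of *mafi* is /i/, which is a front vowel, so the suffix is -ek, giving *mafiek*.
*fima* — last vowel /a/ (a back vowel) → -woh → *fimawoh*.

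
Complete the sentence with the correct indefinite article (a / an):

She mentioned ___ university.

The indefinite article is chosen by the initial *sound* of the following word, not its spelling.
*university* begins with the sound /juː/ (u pronounced /juː/) — a consonant sound.
So the article is *a*: She mentioned a university.

a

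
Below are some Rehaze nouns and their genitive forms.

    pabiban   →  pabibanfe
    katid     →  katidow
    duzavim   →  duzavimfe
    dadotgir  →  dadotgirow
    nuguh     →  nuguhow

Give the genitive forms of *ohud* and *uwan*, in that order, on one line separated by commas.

ohudow, uwanfe

The alternation tracks the final consonant of the stem — -fe when the stem ends in a nasal (*pabiban*, *duzavim*); -ow when the stem ends in a non-nasal consonant (*katid*, *dadotgir*, *nuguh*).
Since the final consonant of *ohud* is /d/ (non-nasal), it takes -ow, giving *ohudow*.
*uwan*: final consonant = /n/, a nasal → -fe → *uwanfe*.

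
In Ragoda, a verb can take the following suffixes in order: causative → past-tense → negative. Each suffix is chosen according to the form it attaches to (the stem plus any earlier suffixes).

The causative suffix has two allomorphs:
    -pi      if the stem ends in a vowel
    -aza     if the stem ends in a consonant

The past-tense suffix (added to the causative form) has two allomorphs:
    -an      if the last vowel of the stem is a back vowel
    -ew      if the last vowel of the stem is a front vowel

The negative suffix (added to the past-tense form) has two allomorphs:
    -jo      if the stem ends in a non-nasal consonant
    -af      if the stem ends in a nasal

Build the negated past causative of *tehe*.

tehepiewjo

Since the final sound of *tehe* is /e/ (a vowel), it takes -pi, giving *tehepi*.
Since the last vowel of the causative form *tehepi* is /i/ (a front vowel), it takes -ew, giving *tehepiew*.
The past-tense form *tehepiew*: final consonant = /w/, non-nasal → -jo → *tehepiewjo*.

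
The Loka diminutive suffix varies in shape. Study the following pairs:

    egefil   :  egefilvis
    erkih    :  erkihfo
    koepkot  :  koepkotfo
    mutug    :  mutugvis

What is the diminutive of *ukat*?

ukatfo

The suffix is conditioned by the final consonant: -fo when the stem ends in a voiceless consonant (*erkih*, *koepkot*); -vis when the stem ends in a voiced consonant (*egefil*, *mutug*).
The final consonant of *ukat* is /t/, which is voiceless, so the suffix is -fo, giving *ukatfo*.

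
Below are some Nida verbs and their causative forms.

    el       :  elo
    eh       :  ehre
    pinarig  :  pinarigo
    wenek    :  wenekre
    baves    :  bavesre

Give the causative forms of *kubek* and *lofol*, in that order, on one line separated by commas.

The pattern is voicing of the final consonant: -re when the stem ends in a voiceless consonant (*eh*, *wenek*, *baves*); -o when the stem ends in a voiced consonant (*el*, *pinarig*).
*kubek*: final consonant = /k/, voiceless → -re → *kubekre*.
The final consonant of *lofol* is /l/, which is voiced, so the suffix is -o, giving *lofolo*.

kubekre, lofolo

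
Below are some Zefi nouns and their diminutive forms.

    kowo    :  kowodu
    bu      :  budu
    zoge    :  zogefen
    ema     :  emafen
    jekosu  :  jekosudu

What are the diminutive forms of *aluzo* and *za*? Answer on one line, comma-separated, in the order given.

Looking at the last vowel of each stem: -du when the last vowel of the stem is a rounded vowel (*kowo*, *bu*, *jekosu*); -fen when the last vowel of the stem is an unrounded vowel (*zoge*, *ema*).
The last vowel of *aluzo* is /o/, which is a rounded vowel, so the suffix is -du, giving *aluzodu*.
Since the last vowel of *za* is /a/ (an unrounded vowel), it takes -fen, giving *zafen*.

aluzodu, zafen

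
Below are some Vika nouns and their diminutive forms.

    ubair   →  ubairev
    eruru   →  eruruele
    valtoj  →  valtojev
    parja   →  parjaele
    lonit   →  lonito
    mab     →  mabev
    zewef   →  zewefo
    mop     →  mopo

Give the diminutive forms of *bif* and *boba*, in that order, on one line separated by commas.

The suffix is conditioned by the final sound: -o when the stem ends in a voiceless consonant (*lonit*, *zewef*, *mop*); -ev when the stem ends in a voiced consonant (*ubair*, *valtoj*, *mab*); -ele when the stem ends in a vowel (*eruru*, *parja*).
Since the final sound of *bif* is /f/ (a voiceless consonant), it takes -o, giving *bifo*.
The final sound of *boba* is /a/, which is a vowel, so the suffix is -ele, giving *bobaele*.

bifo, bobaele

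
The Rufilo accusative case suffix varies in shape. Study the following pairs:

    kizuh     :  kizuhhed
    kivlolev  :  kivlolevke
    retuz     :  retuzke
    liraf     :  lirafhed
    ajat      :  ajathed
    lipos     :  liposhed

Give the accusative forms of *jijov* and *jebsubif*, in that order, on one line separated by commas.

Looking at the final consonant of each stem: -hed when the stem ends in a voiceless consonant (*kizuh*, *liraf*, *ajat*, *lipos*); -ke when the stem ends in a voiced consonant (*kivlolev*, *retuz*).
Since the final consonant of *jijov* is /v/ (voiced), it takes -ke, giving *jijovke*.
*jebsubif*: final consonant = /f/, voiceless → -hed → *jebsubifhed*.

jijovke, jebsubifhed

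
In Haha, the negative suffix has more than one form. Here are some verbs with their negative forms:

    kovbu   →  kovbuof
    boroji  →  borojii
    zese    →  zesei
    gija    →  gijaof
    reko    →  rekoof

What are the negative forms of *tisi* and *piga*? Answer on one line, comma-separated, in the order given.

The suffix is conditioned by the last vowel: -i when the last vowel of the stem is a front vowel (*boroji*, *zese*); -of when the last vowel of the stem is a back vowel (*kovbu*, *gija*, *reko*).
*tisi* — last vowel /i/ (a front vowel) → -i → *tisii*.
Since the last vowel of *piga* is /a/ (a back vowel), it takes -of, giving *pigaof*.

tisii, pigaof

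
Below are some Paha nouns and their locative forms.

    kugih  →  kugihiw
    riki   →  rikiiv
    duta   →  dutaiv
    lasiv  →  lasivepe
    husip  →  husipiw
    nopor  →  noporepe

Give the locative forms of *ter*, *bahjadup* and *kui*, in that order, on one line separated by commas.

terepe, bahjadupiw, kuiiv

Looking at the final sound of each stem: -iw when the stem ends in a voiceless consonant (*kugih*, *husip*); -epe when the stem ends in a voiced consonant (*lasiv*, *nopor*); -iv when the stem ends in a vowel (*riki*, *duta*).
The final sound of *ter* is /r/, which is a voiced consonant, so the suffix is -epe, giving *terepe*.
*bahjadup*: final sound = /p/, a voiceless consonant → -iw → *bahjadupiw*.
*kui* — final sound /i/ (a vowel) → -iv → *kuiiv*.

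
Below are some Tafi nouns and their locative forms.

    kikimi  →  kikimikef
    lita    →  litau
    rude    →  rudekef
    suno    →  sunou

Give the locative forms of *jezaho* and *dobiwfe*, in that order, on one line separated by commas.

jezahou, dobiwfekef

The suffix is conditioned by the last vowel: -kef when the last vowel of the stem is a front vowel (*kikimi*, *rude*); -u when the last vowel of the stem is a back vowel (*lita*, *suno*).
*jezaho*: last vowel = /o/, a back vowel → -u → *jezahou*.
The last vowel of *dobiwfe* is /e/, which is a front vowel, so the suffix is -kef, giving *dobiwfekef*.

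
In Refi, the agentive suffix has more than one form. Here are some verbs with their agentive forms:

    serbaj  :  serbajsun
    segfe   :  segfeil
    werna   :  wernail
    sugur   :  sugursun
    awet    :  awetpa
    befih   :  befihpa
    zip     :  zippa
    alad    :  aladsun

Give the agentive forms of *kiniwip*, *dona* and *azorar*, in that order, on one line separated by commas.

kiniwippa, donail, azorarsun

The suffix is conditioned by the final sound: -pa when the stem ends in a voiceless consonant (*awet*, *befih*, *zip*); -sun when the stem ends in a voiced consonant (*serbaj*, *sugur*, *alad*); -il when the stem ends in a vowel (*segfe*, *werna*).
*kiniwip* — final sound /p/ (a voiceless consonant) → -pa → *kiniwippa*.
Since the final sound of *dona* is /a/ (a vowel), it takes -il, giving *donail*.
*azorar*: final sound = /r/, a voiced consonant → -sun → *azorarsun*.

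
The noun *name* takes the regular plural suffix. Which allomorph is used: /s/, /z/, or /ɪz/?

/z/

The stem *name* ends in a voiced non-sibilant sound.
The plural suffix surfaces as /ɪz/ after sibilants, /s/ after other voiceless consonants, and /z/ after other voiced sounds.
So the plural -s on *name* is pronounced /z/.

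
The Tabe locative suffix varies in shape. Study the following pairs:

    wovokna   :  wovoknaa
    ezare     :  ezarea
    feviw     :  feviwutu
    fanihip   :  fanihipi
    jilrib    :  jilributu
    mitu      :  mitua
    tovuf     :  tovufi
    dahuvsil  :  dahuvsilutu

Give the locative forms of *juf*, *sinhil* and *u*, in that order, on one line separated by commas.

jufi, sinhilutu, ua

The pattern is voicing of the final sound: -i when the stem ends in a voiceless consonant (*fanihip*, *tovuf*); -utu when the stem ends in a voiced consonant (*feviw*, *jilrib*, *dahuvsil*); -a when the stem ends in a vowel (*wovokna*, *ezare*, *mitu*).
*juf*: final sound = /f/, a voiceless consonant → -i → *jufi*.
*sinhil*: final sound = /l/, a voiced consonant → -utu → *sinhilutu*.
Since the final sound of *u* is /u/ (a vowel), it takes -a, giving *ua*.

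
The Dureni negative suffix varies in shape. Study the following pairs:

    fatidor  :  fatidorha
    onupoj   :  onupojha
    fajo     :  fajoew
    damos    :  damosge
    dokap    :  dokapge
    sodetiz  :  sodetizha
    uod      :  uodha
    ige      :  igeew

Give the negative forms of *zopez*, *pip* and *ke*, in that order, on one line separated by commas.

zopezha, pipge, keew

The pattern is voicing of the final sound: -ge when the stem ends in a voiceless consonant (*damos*, *dokap*); -ha when the stem ends in a voiced consonant (*fatidor*, *onupoj*, *sodetiz*, *uod*); -ew when the stem ends in a vowel (*fajo*, *ige*).
The final sound of *zopez* is /z/, which is a voiced consonant, so the suffix is -ha, giving *zopezha*.
Since the final sound of *pip* is /p/ (a voiceless consonant), it takes -ge, giving *pipge*.
The final sound of *ke* is /e/, which is a vowel, so the suffix is -ew, giving *keew*.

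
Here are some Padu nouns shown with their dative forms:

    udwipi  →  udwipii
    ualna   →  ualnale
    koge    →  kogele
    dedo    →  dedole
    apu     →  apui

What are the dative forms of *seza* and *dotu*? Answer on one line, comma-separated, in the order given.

The alternation tracks the last vowel of the stem — -i when the last vowel of the stem is a high vowel (*udwipi*, *apu*); -le when the last vowel of the stem is a non-high vowel (*ualna*, *koge*, *dedo*).
The last vowel of *seza* is /a/, which is a non-high vowel, so the suffix is -le, giving *sezale*.
*dotu*: last vowel = /u/, a high vowel → -i → *dotui*.

sezale, dotui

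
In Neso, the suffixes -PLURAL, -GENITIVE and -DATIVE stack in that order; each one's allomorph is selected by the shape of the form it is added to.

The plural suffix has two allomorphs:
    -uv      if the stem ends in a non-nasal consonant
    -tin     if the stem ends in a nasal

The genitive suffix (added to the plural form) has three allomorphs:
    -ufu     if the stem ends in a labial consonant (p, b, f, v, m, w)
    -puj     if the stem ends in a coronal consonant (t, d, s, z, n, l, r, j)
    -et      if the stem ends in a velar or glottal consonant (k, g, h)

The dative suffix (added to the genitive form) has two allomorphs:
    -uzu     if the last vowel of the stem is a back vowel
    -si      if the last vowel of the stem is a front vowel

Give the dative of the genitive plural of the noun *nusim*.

nusimtinpujuzu

*nusim*: final consonant = /m/, a nasal → -tin → *nusimtin*.
The plural form *nusimtin*: final consonant = /n/, coronal → -puj → *nusimtinpuj*.
The genitive form *nusimtinpuj*: last vowel = /u/, a back vowel → -uzu → *nusimtinpujuzu*.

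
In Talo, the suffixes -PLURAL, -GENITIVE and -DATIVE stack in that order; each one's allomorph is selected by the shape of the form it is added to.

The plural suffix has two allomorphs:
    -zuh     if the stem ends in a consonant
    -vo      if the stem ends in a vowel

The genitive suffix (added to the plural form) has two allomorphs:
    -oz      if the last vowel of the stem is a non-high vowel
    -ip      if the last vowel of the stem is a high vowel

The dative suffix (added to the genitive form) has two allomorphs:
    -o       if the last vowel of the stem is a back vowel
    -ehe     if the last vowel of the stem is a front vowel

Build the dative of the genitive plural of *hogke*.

hogkevoozo

*hogke* — final sound /e/ (a vowel) → -vo → *hogkevo*.
Since the last vowel of the plural form *hogkevo* is /o/ (a non-high vowel), it takes -oz, giving *hogkevooz*.
Since the last vowel of the genitive form *hogkevooz* is /o/ (a back vowel), it takes -o, giving *hogkevoozo*.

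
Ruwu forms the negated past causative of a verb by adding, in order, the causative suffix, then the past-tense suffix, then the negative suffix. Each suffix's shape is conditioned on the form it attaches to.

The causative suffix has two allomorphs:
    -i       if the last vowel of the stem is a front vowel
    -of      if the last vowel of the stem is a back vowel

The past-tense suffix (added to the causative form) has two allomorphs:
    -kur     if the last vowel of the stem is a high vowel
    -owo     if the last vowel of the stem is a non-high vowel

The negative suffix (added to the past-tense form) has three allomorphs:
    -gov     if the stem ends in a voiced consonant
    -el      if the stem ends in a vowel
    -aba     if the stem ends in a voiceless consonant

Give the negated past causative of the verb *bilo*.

biloofowoel

Since the last vowel of *bilo* is /o/ (a back vowel), it takes -of, giving *biloof*.
The last vowel of the causative form *biloof* is /o/, which is a non-high vowel, so the past-tense suffix is -owo, giving *biloofowo*.
The final sound of the past-tense form *biloofowo* is /o/, which is a vowel, so the negative suffix is -el, giving *biloofowoel*.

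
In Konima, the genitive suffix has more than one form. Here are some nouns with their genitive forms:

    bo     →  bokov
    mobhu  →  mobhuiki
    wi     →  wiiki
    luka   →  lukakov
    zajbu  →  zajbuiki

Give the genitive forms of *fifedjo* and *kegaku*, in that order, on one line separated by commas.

Looking at the last vowel of each stem: -iki when the last vowel of the stem is a high vowel (*mobhu*, *wi*, *zajbu*); -kov when the last vowel of the stem is a non-high vowel (*bo*, *luka*).
*fifedjo* — last vowel /o/ (a non-high vowel) → -kov → *fifedjokov*.
The last vowel of *kegaku* is /u/, which is a high vowel, so the suffix is -iki, giving *kegakuiki*.

fifedjokov, kegakuiki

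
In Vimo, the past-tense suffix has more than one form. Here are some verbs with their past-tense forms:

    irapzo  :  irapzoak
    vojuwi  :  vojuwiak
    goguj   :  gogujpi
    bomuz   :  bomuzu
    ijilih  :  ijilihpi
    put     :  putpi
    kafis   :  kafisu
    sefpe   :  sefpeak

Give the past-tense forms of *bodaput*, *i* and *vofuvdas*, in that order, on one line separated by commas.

The pattern is sibilance of the final sound: -u when the stem ends in a sibilant (*bomuz*, *kafis*); -pi when the stem ends in a non-sibilant consonant (*goguj*, *ijilih*, *put*); -ak when the stem ends in a vowel (*irapzo*, *vojuwi*, *sefpe*).
*bodaput* — final sound /t/ (a non-sibilant consonant) → -pi → *bodaputpi*.
*i*: final sound = /i/, a vowel → -ak → *iak*.
The final sound of *vofuvdas* is /s/, which is a sibilant, so the suffix is -u, giving *vofuvdasu*.

bodaputpi, iak, vofuvdasu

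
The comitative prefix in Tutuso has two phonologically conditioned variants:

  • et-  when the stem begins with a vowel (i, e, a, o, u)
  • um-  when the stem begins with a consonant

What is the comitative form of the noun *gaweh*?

umgaweh

*gaweh*: first sound = /g/, a consonant → um- → *umgaweh*.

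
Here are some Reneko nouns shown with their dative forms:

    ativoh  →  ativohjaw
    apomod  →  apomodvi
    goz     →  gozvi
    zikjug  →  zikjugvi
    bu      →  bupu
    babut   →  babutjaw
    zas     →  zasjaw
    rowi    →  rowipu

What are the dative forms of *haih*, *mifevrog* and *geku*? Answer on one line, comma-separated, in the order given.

haihjaw, mifevrogvi, gekupu

The suffix is conditioned by the final sound: -jaw when the stem ends in a voiceless consonant (*ativoh*, *babut*, *zas*); -vi when the stem ends in a voiced consonant (*apomod*, *goz*, *zikjug*); -pu when the stem ends in a vowel (*bu*, *rowi*).
*haih*: final sound = /h/, a voiceless consonant → -jaw → *haihjaw*.
*mifevrog*: final sound = /g/, a voiced consonant → -vi → *mifevrogvi*.
*geku*: final sound = /u/, a vowel → -pu → *gekupu*.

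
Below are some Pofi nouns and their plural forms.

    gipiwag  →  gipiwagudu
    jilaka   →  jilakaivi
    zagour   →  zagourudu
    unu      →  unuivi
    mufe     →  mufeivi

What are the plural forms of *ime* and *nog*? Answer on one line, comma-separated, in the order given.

imeivi, nogudu

The suffix is conditioned by the final sound: -udu when the stem ends in a consonant (*gipiwag*, *zagour*); -ivi when the stem ends in a vowel (*jilaka*, *unu*, *mufe*).
*ime* — final sound /e/ (a vowel) → -ivi → *imeivi*.
Since the final sound of *nog* is /g/ (a consonant), it takes -udu, giving *nogudu*.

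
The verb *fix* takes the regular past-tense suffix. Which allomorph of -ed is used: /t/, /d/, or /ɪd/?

/t/

The stem *fix* ends in a voiceless consonant other than /t/.
The -ed suffix is realized as /ɪd/ after /t, d/; as /t/ after other voiceless consonants; and as /d/ after other voiced sounds.
So -ed on *fix* is pronounced /t/.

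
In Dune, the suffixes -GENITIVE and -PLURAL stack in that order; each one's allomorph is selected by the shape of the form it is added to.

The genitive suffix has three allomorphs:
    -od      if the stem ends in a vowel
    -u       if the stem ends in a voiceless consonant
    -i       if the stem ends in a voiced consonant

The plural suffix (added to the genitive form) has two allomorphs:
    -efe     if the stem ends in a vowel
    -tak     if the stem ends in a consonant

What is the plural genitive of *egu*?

Since the final sound of *egu* is /u/ (a vowel), it takes -od, giving *eguod*.
The final sound of the genitive form *eguod* is /d/, which is a consonant, so the plural suffix is -tak, giving *eguodtak*.

eguodtak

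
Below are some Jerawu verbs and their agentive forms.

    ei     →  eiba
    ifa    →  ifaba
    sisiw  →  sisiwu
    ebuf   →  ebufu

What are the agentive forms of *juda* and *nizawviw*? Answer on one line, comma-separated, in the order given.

judaba, nizawviwu

The pattern is consonant vs. vowel: -u when the stem ends in a consonant (*sisiw*, *ebuf*); -ba when the stem ends in a vowel (*ei*, *ifa*).
*juda*: final sound = /a/, a vowel → -ba → *judaba*.
The final sound of *nizawviw* is /w/, which is a consonant, so the suffix is -u, giving *nizawviwu*.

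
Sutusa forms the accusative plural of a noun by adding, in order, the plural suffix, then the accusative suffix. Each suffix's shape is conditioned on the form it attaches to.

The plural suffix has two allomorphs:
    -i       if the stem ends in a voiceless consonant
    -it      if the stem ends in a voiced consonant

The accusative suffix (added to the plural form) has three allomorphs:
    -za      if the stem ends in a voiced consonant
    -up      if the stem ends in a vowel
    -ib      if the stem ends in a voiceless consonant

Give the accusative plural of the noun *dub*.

dubitib

*dub*: final consonant = /b/, voiced → -it → *dubit*.
The final sound of the plural form *dubit* is /t/, which is a voiceless consonant, so the accusative suffix is -ib, giving *dubitib*.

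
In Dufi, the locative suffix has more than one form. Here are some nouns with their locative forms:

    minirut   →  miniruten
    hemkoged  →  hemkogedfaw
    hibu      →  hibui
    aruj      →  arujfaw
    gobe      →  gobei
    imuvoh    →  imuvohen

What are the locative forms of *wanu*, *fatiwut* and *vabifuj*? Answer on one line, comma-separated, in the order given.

wanui, fatiwuten, vabifujfaw

The pattern is voicing of the final sound: -en when the stem ends in a voiceless consonant (*minirut*, *imuvoh*); -faw when the stem ends in a voiced consonant (*hemkoged*, *aruj*); -i when the stem ends in a vowel (*hibu*, *gobe*).
*wanu* — final sound /u/ (a vowel) → -i → *wanui*.
*fatiwut* — final sound /t/ (a voiceless consonant) → -en → *fatiwuten*.
The final sound of *vabifuj* is /j/, which is a voiced consonant, so the suffix is -faw, giving *vabifujfaw*.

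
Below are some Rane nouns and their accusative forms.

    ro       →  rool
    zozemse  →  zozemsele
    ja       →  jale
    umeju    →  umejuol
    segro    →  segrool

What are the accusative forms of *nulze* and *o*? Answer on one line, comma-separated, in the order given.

nulzele, ool

The alternation tracks the last vowel of the stem — -ol when the last vowel of the stem is a rounded vowel (*ro*, *umeju*, *segro*); -le when the last vowel of the stem is an unrounded vowel (*zozemse*, *ja*).
*nulze* — last vowel /e/ (an unrounded vowel) → -le → *nulzele*.
The last vowel of *o* is /o/, which is a rounded vowel, so the suffix is -ol, giving *ool*.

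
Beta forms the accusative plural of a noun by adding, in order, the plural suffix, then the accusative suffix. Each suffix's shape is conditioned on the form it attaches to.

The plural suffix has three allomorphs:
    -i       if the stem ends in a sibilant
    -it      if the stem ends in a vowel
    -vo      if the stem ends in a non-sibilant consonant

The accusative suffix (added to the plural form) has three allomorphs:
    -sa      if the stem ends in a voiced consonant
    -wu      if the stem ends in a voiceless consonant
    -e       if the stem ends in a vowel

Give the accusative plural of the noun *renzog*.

Since the final sound of *renzog* is /g/ (a non-sibilant consonant), it takes -vo, giving *renzogvo*.
Since the final sound of the plural form *renzogvo* is /o/ (a vowel), it takes -e, giving *renzogvoe*.

renzogvoe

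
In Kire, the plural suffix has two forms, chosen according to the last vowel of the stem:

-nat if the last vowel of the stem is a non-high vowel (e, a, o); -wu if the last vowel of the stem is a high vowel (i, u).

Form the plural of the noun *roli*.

*roli*: last vowel = /i/, a high vowel → -wu → *roliwu*.

roliwu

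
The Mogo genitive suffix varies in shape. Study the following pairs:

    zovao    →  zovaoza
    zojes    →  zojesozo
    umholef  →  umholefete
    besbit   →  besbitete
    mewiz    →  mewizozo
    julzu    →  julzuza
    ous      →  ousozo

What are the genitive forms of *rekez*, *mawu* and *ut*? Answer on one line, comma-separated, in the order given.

The suffix is conditioned by the final sound: -ozo when the stem ends in a sibilant (*zojes*, *mewiz*, *ous*); -ete when the stem ends in a non-sibilant consonant (*umholef*, *besbit*); -za when the stem ends in a vowel (*zovao*, *julzu*).
*rekez* — final sound /z/ (a sibilant) → -ozo → *rekezozo*.
Since the final sound of *mawu* is /u/ (a vowel), it takes -za, giving *mawuza*.
*ut*: final sound = /t/, a non-sibilant consonant → -ete → *utete*.

rekezozo, mawuza, utete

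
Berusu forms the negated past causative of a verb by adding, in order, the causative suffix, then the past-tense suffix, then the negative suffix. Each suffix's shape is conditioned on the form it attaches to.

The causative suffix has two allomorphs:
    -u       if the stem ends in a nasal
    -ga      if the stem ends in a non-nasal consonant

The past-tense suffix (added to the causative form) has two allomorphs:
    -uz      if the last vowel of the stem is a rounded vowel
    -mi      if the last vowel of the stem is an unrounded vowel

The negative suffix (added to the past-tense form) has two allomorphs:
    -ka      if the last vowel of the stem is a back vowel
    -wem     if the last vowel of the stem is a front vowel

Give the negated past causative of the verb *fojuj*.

fojujgamiwem

The final consonant of *fojuj* is /j/, which is non-nasal, so the causative suffix is -ga, giving *fojujga*.
The last vowel of the causative form *fojujga* is /a/, which is an unrounded vowel, so the past-tense suffix is -mi, giving *fojujgami*.
Since the last vowel of the past-tense form *fojujgami* is /i/ (a front vowel), it takes -wem, giving *fojujgamiwem*.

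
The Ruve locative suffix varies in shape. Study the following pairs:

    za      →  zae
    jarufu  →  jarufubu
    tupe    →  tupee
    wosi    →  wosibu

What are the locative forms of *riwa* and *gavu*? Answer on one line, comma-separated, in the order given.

The alternation tracks the last vowel of the stem — -bu when the last vowel of the stem is a high vowel (*jarufu*, *wosi*); -e when the last vowel of the stem is a non-high vowel (*za*, *tupe*).
The last vowel of *riwa* is /a/, which is a non-high vowel, so the suffix is -e, giving *riwae*.
*gavu*: last vowel = /u/, a high vowel → -bu → *gavubu*.

riwae, gavubu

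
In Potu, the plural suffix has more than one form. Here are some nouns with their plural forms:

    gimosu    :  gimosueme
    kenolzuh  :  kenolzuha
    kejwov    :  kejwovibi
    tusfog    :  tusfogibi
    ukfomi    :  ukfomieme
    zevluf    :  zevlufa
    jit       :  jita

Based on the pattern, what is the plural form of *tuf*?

tufa

The suffix is conditioned by the final sound: -a when the stem ends in a voiceless consonant (*kenolzuh*, *zevluf*, *jit*); -ibi when the stem ends in a voiced consonant (*kejwov*, *tusfog*); -eme when the stem ends in a vowel (*gimosu*, *ukfomi*).
*tuf* — final sound /f/ (a voiceless consonant) → -a → *tufa*.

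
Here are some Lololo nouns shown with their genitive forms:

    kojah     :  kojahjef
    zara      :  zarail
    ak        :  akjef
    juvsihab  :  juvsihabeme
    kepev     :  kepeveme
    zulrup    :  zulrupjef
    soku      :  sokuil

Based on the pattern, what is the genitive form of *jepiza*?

Looking at the final sound of each stem: -jef when the stem ends in a voiceless consonant (*kojah*, *ak*, *zulrup*); -eme when the stem ends in a voiced consonant (*juvsihab*, *kepev*); -il when the stem ends in a vowel (*zara*, *soku*).
*jepiza* — final sound /a/ (a vowel) → -il → *jepizail*.

jepizail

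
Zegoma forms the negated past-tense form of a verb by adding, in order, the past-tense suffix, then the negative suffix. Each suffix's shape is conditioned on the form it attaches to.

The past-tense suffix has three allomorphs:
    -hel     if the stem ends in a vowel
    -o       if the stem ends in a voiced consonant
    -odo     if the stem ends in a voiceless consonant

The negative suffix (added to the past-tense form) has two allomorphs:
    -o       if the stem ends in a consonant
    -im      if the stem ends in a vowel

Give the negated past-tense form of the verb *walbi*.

walbihelo

Since the final sound of *walbi* is /i/ (a vowel), it takes -hel, giving *walbihel*.
The past-tense form *walbihel* — final sound /l/ (a consonant) → -o → *walbihelo*.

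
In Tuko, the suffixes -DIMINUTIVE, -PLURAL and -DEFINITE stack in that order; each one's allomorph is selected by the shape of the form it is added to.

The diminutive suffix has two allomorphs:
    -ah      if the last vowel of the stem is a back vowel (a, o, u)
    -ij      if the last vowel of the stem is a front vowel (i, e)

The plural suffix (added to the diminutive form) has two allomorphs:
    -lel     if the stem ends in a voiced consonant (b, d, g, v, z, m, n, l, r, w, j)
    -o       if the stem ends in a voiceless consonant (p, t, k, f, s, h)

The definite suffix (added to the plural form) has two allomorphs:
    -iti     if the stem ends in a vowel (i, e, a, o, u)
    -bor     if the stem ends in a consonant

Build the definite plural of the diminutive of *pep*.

The last vowel of *pep* is /e/, which is a front vowel, so the diminutive suffix is -ij, giving *pepij*.
The diminutive form *pepij* — final consonant /j/ (voiced) → -lel → *pepijlel*.
The plural form *pepijlel*: final sound = /l/, a consonant → -bor → *pepijlelbor*.

pepijlelbor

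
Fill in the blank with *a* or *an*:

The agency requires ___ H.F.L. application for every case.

The indefinite article is chosen by the initial *sound* of the following word, not its spelling.
The initialism *H.F.L.* is read letter by letter; the first letter, H, is pronounced /eɪtʃ/, which begins with a vowel sound.
So the article is *an*: The agency requires an H.F.L. application for every case.

an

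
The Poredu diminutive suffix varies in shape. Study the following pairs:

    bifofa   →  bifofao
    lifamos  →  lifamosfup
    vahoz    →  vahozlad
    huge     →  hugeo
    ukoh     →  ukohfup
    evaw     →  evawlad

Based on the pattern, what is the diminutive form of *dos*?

Looking at the final sound of each stem: -fup when the stem ends in a voiceless consonant (*lifamos*, *ukoh*); -lad when the stem ends in a voiced consonant (*vahoz*, *evaw*); -o when the stem ends in a vowel (*bifofa*, *huge*).
*dos*: final sound = /s/, a voiceless consonant → -fup → *dosfup*.

dosfup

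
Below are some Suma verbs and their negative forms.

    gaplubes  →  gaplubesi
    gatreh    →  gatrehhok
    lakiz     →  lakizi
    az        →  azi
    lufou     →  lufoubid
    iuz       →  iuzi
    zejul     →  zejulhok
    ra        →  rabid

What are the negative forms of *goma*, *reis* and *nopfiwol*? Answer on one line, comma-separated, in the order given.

gomabid, reisi, nopfiwolhok

Looking at the final sound of each stem: -i when the stem ends in a sibilant (*gaplubes*, *lakiz*, *az*, *iuz*); -hok when the stem ends in a non-sibilant consonant (*gatreh*, *zejul*); -bid when the stem ends in a vowel (*lufou*, *ra*).
*goma*: final sound = /a/, a vowel → -bid → *gomabid*.
*reis* — final sound /s/ (a sibilant) → -i → *reisi*.
*nopfiwol* — final sound /l/ (a non-sibilant consonant) → -hok → *nopfiwolhok*.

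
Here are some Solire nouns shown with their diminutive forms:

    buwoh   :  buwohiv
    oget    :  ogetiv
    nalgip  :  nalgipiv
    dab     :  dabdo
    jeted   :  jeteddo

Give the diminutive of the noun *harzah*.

harzahiv

The alternation tracks the final consonant of the stem — -iv when the stem ends in a voiceless consonant (*buwoh*, *oget*, *nalgip*); -do when the stem ends in a voiced consonant (*dab*, *jeted*).
*harzah* — final consonant /h/ (voiceless) → -iv → *harzahiv*.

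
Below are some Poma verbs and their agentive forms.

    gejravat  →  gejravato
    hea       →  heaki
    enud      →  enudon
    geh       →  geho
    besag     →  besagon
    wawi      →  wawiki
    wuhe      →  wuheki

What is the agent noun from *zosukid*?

The suffix is conditioned by the final sound: -o when the stem ends in a voiceless consonant (*gejravat*, *geh*); -on when the stem ends in a voiced consonant (*enud*, *besag*); -ki when the stem ends in a vowel (*hea*, *wawi*, *wuhe*).
*zosukid* — final sound /d/ (a voiced consonant) → -on → *zosukidon*.

zosukidon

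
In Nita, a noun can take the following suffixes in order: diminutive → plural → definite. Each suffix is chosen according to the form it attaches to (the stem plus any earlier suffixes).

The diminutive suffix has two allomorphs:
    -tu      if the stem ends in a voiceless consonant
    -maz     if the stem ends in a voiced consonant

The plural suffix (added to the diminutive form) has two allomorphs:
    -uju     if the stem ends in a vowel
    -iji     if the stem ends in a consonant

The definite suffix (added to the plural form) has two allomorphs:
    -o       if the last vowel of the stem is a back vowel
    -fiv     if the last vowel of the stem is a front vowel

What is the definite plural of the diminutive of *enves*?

envestuujuo

*enves* — final consonant /s/ (voiceless) → -tu → *envestu*.
The diminutive form *envestu* — final sound /u/ (a vowel) → -uju → *envestuuju*.
The plural form *envestuuju* — last vowel /u/ (a back vowel) → -o → *envestuujuo*.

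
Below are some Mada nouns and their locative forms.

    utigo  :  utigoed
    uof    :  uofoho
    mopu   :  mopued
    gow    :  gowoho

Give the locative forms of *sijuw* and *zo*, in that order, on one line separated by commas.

The pattern is consonant vs. vowel: -oho when the stem ends in a consonant (*uof*, *gow*); -ed when the stem ends in a vowel (*utigo*, *mopu*).
Since the final sound of *sijuw* is /w/ (a consonant), it takes -oho, giving *sijuwoho*.
Since the final sound of *zo* is /o/ (a vowel), it takes -ed, giving *zoed*.

sijuwoho, zoed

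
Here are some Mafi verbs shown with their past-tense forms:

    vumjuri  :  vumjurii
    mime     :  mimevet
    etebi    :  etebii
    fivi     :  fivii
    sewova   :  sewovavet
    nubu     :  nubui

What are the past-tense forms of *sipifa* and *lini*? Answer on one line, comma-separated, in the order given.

The suffix is conditioned by the last vowel: -i when the last vowel of the stem is a high vowel (*vumjuri*, *etebi*, *fivi*, *nubu*); -vet when the last vowel of the stem is a non-high vowel (*mime*, *sewova*).
*sipifa* — last vowel /a/ (a non-high vowel) → -vet → *sipifavet*.
The last vowel of *lini* is /i/, which is a high vowel, so the suffix is -i, giving *linii*.

sipifavet, linii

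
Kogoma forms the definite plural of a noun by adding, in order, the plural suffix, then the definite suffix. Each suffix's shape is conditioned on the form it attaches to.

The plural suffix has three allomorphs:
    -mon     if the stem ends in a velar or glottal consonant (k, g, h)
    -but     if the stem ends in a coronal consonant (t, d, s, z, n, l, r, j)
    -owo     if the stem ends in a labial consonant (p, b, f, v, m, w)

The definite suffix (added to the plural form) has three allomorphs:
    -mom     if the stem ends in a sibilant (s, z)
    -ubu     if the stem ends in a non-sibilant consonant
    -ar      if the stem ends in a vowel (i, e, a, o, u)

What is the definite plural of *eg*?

*eg*: final consonant = /g/, velar/glottal → -mon → *egmon*.
The plural form *egmon* — final sound /n/ (a non-sibilant consonant) → -ubu → *egmonubu*.

egmonubu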